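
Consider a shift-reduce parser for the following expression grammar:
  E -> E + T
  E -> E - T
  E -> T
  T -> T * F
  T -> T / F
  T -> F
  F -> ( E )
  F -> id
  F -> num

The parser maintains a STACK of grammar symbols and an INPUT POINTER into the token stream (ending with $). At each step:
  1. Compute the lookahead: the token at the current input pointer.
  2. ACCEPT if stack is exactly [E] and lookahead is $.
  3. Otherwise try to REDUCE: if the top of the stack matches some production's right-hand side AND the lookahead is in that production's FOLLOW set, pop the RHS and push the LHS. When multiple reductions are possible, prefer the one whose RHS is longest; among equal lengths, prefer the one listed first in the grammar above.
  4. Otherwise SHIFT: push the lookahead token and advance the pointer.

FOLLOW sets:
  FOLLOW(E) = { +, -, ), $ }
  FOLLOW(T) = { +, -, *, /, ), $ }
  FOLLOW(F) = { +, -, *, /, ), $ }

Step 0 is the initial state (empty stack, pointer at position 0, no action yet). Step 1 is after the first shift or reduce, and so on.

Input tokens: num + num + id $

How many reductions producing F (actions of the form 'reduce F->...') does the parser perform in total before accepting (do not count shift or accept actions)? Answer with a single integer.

Answer: 3

Derivation:
Step 1: shift num. Stack=[num] ptr=1 lookahead=+ remaining=[+ num + id $]
Step 2: reduce F->num. Stack=[F] ptr=1 lookahead=+ remaining=[+ num + id $]
Step 3: reduce T->F. Stack=[T] ptr=1 lookahead=+ remaining=[+ num + id $]
Step 4: reduce E->T. Stack=[E] ptr=1 lookahead=+ remaining=[+ num + id $]
Step 5: shift +. Stack=[E +] ptr=2 lookahead=num remaining=[num + id $]
Step 6: shift num. Stack=[E + num] ptr=3 lookahead=+ remaining=[+ id $]
Step 7: reduce F->num. Stack=[E + F] ptr=3 lookahead=+ remaining=[+ id $]
Step 8: reduce T->F. Stack=[E + T] ptr=3 lookahead=+ remaining=[+ id $]
Step 9: reduce E->E + T. Stack=[E] ptr=3 lookahead=+ remaining=[+ id $]
Step 10: shift +. Stack=[E +] ptr=4 lookahead=id remaining=[id $]
Step 11: shift id. Stack=[E + id] ptr=5 lookahead=$ remaining=[$]
Step 12: reduce F->id. Stack=[E + F] ptr=5 lookahead=$ remaining=[$]
Step 13: reduce T->F. Stack=[E + T] ptr=5 lookahead=$ remaining=[$]
Step 14: reduce E->E + T. Stack=[E] ptr=5 lookahead=$ remaining=[$]
Step 15: accept. Stack=[E] ptr=5 lookahead=$ remaining=[$]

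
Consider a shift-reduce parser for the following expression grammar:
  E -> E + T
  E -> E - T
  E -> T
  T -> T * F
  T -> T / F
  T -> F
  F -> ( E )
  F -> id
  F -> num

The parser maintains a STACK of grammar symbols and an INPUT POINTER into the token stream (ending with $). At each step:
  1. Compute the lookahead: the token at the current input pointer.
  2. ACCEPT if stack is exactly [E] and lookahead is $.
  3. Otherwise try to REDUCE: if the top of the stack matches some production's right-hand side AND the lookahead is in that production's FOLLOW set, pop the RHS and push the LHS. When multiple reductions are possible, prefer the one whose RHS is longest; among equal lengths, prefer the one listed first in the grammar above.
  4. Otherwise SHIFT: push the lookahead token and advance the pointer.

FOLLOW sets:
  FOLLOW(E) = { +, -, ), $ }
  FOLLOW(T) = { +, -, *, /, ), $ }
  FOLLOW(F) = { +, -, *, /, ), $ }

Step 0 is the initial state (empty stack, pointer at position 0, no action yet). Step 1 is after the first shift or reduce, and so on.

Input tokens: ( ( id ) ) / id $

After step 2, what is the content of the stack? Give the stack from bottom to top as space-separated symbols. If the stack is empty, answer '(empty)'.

Answer: ( (

Derivation:
Step 1: shift (. Stack=[(] ptr=1 lookahead=( remaining=[( id ) ) / id $]
Step 2: shift (. Stack=[( (] ptr=2 lookahead=id remaining=[id ) ) / id $]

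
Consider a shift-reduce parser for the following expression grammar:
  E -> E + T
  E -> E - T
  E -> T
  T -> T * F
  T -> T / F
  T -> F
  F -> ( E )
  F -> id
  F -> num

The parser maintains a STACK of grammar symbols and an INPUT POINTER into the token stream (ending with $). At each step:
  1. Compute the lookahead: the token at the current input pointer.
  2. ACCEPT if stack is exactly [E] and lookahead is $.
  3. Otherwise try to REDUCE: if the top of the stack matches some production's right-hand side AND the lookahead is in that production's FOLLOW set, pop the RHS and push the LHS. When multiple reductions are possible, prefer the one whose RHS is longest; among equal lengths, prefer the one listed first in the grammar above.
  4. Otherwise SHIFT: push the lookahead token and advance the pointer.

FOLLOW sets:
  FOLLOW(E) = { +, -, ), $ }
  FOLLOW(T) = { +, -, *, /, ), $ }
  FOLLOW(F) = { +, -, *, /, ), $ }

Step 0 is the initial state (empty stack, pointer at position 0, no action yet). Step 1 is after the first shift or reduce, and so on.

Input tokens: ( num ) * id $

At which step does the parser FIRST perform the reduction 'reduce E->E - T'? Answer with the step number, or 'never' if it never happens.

Answer: never

Derivation:
Step 1: shift (. Stack=[(] ptr=1 lookahead=num remaining=[num ) * id $]
Step 2: shift num. Stack=[( num] ptr=2 lookahead=) remaining=[) * id $]
Step 3: reduce F->num. Stack=[( F] ptr=2 lookahead=) remaining=[) * id $]
Step 4: reduce T->F. Stack=[( T] ptr=2 lookahead=) remaining=[) * id $]
Step 5: reduce E->T. Stack=[( E] ptr=2 lookahead=) remaining=[) * id $]
Step 6: shift ). Stack=[( E )] ptr=3 lookahead=* remaining=[* id $]
Step 7: reduce F->( E ). Stack=[F] ptr=3 lookahead=* remaining=[* id $]
Step 8: reduce T->F. Stack=[T] ptr=3 lookahead=* remaining=[* id $]
Step 9: shift *. Stack=[T *] ptr=4 lookahead=id remaining=[id $]
Step 10: shift id. Stack=[T * id] ptr=5 lookahead=$ remaining=[$]
Step 11: reduce F->id. Stack=[T * F] ptr=5 lookahead=$ remaining=[$]
Step 12: reduce T->T * F. Stack=[T] ptr=5 lookahead=$ remaining=[$]
Step 13: reduce E->T. Stack=[E] ptr=5 lookahead=$ remaining=[$]
Step 14: accept. Stack=[E] ptr=5 lookahead=$ remaining=[$]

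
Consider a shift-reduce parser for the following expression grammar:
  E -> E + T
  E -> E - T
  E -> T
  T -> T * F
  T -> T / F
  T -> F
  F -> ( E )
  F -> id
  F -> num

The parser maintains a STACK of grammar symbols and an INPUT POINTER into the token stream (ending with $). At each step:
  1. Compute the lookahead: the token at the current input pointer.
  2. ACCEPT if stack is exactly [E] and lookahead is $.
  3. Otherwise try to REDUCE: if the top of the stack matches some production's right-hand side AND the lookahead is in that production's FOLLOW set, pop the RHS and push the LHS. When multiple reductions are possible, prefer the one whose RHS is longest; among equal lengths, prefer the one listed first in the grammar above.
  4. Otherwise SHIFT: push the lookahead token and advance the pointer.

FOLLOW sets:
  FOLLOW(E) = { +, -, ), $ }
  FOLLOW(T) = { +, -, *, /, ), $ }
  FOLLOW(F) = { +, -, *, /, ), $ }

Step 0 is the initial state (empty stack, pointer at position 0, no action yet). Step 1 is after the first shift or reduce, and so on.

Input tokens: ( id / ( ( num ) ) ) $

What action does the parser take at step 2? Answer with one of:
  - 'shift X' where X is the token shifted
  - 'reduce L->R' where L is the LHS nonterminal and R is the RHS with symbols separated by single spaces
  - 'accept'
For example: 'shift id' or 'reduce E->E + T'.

Step 1: shift (. Stack=[(] ptr=1 lookahead=id remaining=[id / ( ( num ) ) ) $]
Step 2: shift id. Stack=[( id] ptr=2 lookahead=/ remaining=[/ ( ( num ) ) ) $]

Answer: shift id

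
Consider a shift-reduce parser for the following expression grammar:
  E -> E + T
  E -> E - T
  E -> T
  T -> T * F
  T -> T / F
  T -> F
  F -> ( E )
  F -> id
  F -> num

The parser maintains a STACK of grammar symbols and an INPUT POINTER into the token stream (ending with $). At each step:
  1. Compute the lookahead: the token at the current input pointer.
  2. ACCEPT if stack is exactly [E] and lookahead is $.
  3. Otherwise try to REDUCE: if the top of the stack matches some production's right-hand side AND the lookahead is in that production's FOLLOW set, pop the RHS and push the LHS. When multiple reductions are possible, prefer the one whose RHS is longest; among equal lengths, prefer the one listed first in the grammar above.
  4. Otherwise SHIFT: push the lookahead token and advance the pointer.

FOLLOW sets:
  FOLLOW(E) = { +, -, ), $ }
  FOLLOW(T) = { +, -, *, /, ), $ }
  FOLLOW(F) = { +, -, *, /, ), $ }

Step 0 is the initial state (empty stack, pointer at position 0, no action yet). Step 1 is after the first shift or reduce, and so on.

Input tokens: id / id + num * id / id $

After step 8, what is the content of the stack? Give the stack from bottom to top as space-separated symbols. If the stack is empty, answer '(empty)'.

Step 1: shift id. Stack=[id] ptr=1 lookahead=/ remaining=[/ id + num * id / id $]
Step 2: reduce F->id. Stack=[F] ptr=1 lookahead=/ remaining=[/ id + num * id / id $]
Step 3: reduce T->F. Stack=[T] ptr=1 lookahead=/ remaining=[/ id + num * id / id $]
Step 4: shift /. Stack=[T /] ptr=2 lookahead=id remaining=[id + num * id / id $]
Step 5: shift id. Stack=[T / id] ptr=3 lookahead=+ remaining=[+ num * id / id $]
Step 6: reduce F->id. Stack=[T / F] ptr=3 lookahead=+ remaining=[+ num * id / id $]
Step 7: reduce T->T / F. Stack=[T] ptr=3 lookahead=+ remaining=[+ num * id / id $]
Step 8: reduce E->T. Stack=[E] ptr=3 lookahead=+ remaining=[+ num * id / id $]

Answer: E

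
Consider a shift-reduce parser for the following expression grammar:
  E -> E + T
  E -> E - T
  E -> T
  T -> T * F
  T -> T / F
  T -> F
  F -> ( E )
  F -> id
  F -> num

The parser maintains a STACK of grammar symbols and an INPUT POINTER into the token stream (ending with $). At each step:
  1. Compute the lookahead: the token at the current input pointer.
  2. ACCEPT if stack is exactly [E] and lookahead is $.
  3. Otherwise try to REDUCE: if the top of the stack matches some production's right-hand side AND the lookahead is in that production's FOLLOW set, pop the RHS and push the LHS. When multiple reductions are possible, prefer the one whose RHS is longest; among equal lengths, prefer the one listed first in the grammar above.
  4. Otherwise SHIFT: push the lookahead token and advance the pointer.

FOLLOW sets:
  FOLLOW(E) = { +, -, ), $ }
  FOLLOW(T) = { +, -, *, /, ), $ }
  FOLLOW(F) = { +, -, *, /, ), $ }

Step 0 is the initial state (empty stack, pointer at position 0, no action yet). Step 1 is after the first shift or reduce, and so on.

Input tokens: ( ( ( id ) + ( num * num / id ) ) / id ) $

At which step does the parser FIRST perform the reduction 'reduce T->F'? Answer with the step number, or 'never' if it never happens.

Step 1: shift (. Stack=[(] ptr=1 lookahead=( remaining=[( ( id ) + ( num * num / id ) ) / id ) $]
Step 2: shift (. Stack=[( (] ptr=2 lookahead=( remaining=[( id ) + ( num * num / id ) ) / id ) $]
Step 3: shift (. Stack=[( ( (] ptr=3 lookahead=id remaining=[id ) + ( num * num / id ) ) / id ) $]
Step 4: shift id. Stack=[( ( ( id] ptr=4 lookahead=) remaining=[) + ( num * num / id ) ) / id ) $]
Step 5: reduce F->id. Stack=[( ( ( F] ptr=4 lookahead=) remaining=[) + ( num * num / id ) ) / id ) $]
Step 6: reduce T->F. Stack=[( ( ( T] ptr=4 lookahead=) remaining=[) + ( num * num / id ) ) / id ) $]

Answer: 6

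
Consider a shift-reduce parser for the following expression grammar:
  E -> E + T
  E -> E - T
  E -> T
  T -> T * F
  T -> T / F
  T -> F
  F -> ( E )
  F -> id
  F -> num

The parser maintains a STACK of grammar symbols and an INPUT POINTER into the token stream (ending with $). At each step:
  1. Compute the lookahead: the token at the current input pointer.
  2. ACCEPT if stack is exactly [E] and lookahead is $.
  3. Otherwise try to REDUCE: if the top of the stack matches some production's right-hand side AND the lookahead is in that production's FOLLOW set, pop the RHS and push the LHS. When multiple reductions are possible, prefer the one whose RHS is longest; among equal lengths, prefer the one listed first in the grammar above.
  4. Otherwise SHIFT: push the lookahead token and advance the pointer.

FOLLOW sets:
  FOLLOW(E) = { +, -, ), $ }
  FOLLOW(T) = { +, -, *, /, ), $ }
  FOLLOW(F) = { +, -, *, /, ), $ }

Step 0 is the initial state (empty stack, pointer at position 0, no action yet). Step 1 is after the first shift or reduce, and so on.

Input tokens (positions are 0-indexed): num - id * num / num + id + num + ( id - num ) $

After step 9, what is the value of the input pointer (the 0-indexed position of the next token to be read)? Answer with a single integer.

Step 1: shift num. Stack=[num] ptr=1 lookahead=- remaining=[- id * num / num + id + num + ( id - num ) $]
Step 2: reduce F->num. Stack=[F] ptr=1 lookahead=- remaining=[- id * num / num + id + num + ( id - num ) $]
Step 3: reduce T->F. Stack=[T] ptr=1 lookahead=- remaining=[- id * num / num + id + num + ( id - num ) $]
Step 4: reduce E->T. Stack=[E] ptr=1 lookahead=- remaining=[- id * num / num + id + num + ( id - num ) $]
Step 5: shift -. Stack=[E -] ptr=2 lookahead=id remaining=[id * num / num + id + num + ( id - num ) $]
Step 6: shift id. Stack=[E - id] ptr=3 lookahead=* remaining=[* num / num + id + num + ( id - num ) $]
Step 7: reduce F->id. Stack=[E - F] ptr=3 lookahead=* remaining=[* num / num + id + num + ( id - num ) $]
Step 8: reduce T->F. Stack=[E - T] ptr=3 lookahead=* remaining=[* num / num + id + num + ( id - num ) $]
Step 9: shift *. Stack=[E - T *] ptr=4 lookahead=num remaining=[num / num + id + num + ( id - num ) $]

Answer: 4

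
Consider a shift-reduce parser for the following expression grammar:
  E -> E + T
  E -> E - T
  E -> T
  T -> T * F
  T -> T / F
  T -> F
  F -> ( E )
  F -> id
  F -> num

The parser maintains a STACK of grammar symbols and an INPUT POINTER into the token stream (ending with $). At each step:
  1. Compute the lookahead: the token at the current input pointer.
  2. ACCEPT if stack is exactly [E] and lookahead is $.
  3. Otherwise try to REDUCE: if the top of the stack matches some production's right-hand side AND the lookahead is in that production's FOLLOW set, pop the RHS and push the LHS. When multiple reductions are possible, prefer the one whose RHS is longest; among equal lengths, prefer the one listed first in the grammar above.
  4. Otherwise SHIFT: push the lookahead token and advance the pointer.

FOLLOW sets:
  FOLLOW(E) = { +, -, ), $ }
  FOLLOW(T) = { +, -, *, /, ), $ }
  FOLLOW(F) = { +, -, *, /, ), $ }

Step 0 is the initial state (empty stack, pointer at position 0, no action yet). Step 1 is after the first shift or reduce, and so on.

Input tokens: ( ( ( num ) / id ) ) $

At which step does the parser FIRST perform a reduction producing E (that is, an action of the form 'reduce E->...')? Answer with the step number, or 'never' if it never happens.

Step 1: shift (. Stack=[(] ptr=1 lookahead=( remaining=[( ( num ) / id ) ) $]
Step 2: shift (. Stack=[( (] ptr=2 lookahead=( remaining=[( num ) / id ) ) $]
Step 3: shift (. Stack=[( ( (] ptr=3 lookahead=num remaining=[num ) / id ) ) $]
Step 4: shift num. Stack=[( ( ( num] ptr=4 lookahead=) remaining=[) / id ) ) $]
Step 5: reduce F->num. Stack=[( ( ( F] ptr=4 lookahead=) remaining=[) / id ) ) $]
Step 6: reduce T->F. Stack=[( ( ( T] ptr=4 lookahead=) remaining=[) / id ) ) $]
Step 7: reduce E->T. Stack=[( ( ( E] ptr=4 lookahead=) remaining=[) / id ) ) $]

Answer: 7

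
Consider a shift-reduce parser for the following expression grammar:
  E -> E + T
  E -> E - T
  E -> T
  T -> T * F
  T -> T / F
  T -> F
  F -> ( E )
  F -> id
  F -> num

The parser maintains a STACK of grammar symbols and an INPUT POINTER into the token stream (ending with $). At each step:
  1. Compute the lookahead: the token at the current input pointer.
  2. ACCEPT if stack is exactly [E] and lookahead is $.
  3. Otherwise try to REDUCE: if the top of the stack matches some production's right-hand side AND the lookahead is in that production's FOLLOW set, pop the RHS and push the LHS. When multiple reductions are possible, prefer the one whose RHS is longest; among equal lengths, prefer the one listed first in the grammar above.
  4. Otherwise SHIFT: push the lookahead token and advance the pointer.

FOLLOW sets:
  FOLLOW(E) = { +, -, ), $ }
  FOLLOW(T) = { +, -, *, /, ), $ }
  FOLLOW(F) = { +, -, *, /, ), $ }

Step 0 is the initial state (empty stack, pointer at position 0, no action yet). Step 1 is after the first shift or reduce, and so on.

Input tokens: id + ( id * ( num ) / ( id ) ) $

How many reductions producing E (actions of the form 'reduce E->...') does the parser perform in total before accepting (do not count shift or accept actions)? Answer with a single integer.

Answer: 5

Derivation:
Step 1: shift id. Stack=[id] ptr=1 lookahead=+ remaining=[+ ( id * ( num ) / ( id ) ) $]
Step 2: reduce F->id. Stack=[F] ptr=1 lookahead=+ remaining=[+ ( id * ( num ) / ( id ) ) $]
Step 3: reduce T->F. Stack=[T] ptr=1 lookahead=+ remaining=[+ ( id * ( num ) / ( id ) ) $]
Step 4: reduce E->T. Stack=[E] ptr=1 lookahead=+ remaining=[+ ( id * ( num ) / ( id ) ) $]
Step 5: shift +. Stack=[E +] ptr=2 lookahead=( remaining=[( id * ( num ) / ( id ) ) $]
Step 6: shift (. Stack=[E + (] ptr=3 lookahead=id remaining=[id * ( num ) / ( id ) ) $]
Step 7: shift id. Stack=[E + ( id] ptr=4 lookahead=* remaining=[* ( num ) / ( id ) ) $]
Step 8: reduce F->id. Stack=[E + ( F] ptr=4 lookahead=* remaining=[* ( num ) / ( id ) ) $]
Step 9: reduce T->F. Stack=[E + ( T] ptr=4 lookahead=* remaining=[* ( num ) / ( id ) ) $]
Step 10: shift *. Stack=[E + ( T *] ptr=5 lookahead=( remaining=[( num ) / ( id ) ) $]
Step 11: shift (. Stack=[E + ( T * (] ptr=6 lookahead=num remaining=[num ) / ( id ) ) $]
Step 12: shift num. Stack=[E + ( T * ( num] ptr=7 lookahead=) remaining=[) / ( id ) ) $]
Step 13: reduce F->num. Stack=[E + ( T * ( F] ptr=7 lookahead=) remaining=[) / ( id ) ) $]
Step 14: reduce T->F. Stack=[E + ( T * ( T] ptr=7 lookahead=) remaining=[) / ( id ) ) $]
Step 15: reduce E->T. Stack=[E + ( T * ( E] ptr=7 lookahead=) remaining=[) / ( id ) ) $]
Step 16: shift ). Stack=[E + ( T * ( E )] ptr=8 lookahead=/ remaining=[/ ( id ) ) $]
Step 17: reduce F->( E ). Stack=[E + ( T * F] ptr=8 lookahead=/ remaining=[/ ( id ) ) $]
Step 18: reduce T->T * F. Stack=[E + ( T] ptr=8 lookahead=/ remaining=[/ ( id ) ) $]
Step 19: shift /. Stack=[E + ( T /] ptr=9 lookahead=( remaining=[( id ) ) $]
Step 20: shift (. Stack=[E + ( T / (] ptr=10 lookahead=id remaining=[id ) ) $]
Step 21: shift id. Stack=[E + ( T / ( id] ptr=11 lookahead=) remaining=[) ) $]
Step 22: reduce F->id. Stack=[E + ( T / ( F] ptr=11 lookahead=) remaining=[) ) $]
Step 23: reduce T->F. Stack=[E + ( T / ( T] ptr=11 lookahead=) remaining=[) ) $]
Step 24: reduce E->T. Stack=[E + ( T / ( E] ptr=11 lookahead=) remaining=[) ) $]
Step 25: shift ). Stack=[E + ( T / ( E )] ptr=12 lookahead=) remaining=[) $]
Step 26: reduce F->( E ). Stack=[E + ( T / F] ptr=12 lookahead=) remaining=[) $]
Step 27: reduce T->T / F. Stack=[E + ( T] ptr=12 lookahead=) remaining=[) $]
Step 28: reduce E->T. Stack=[E + ( E] ptr=12 lookahead=) remaining=[) $]
Step 29: shift ). Stack=[E + ( E )] ptr=13 lookahead=$ remaining=[$]
Step 30: reduce F->( E ). Stack=[E + F] ptr=13 lookahead=$ remaining=[$]
Step 31: reduce T->F. Stack=[E + T] ptr=13 lookahead=$ remaining=[$]
Step 32: reduce E->E + T. Stack=[E] ptr=13 lookahead=$ remaining=[$]
Step 33: accept. Stack=[E] ptr=13 lookahead=$ remaining=[$]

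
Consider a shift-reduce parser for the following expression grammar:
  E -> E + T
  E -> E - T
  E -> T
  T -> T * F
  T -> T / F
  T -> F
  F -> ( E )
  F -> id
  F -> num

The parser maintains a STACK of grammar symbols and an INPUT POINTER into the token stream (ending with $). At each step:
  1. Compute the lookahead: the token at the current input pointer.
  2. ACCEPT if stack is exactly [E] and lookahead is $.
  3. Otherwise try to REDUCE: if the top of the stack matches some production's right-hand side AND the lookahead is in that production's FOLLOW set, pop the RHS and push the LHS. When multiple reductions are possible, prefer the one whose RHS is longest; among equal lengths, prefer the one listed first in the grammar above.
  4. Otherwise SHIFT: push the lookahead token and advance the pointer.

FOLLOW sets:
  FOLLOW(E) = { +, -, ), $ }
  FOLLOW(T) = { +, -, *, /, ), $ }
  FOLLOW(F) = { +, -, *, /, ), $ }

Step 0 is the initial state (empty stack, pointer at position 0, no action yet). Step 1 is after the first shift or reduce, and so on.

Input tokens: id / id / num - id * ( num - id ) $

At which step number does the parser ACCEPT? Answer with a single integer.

Step 1: shift id. Stack=[id] ptr=1 lookahead=/ remaining=[/ id / num - id * ( num - id ) $]
Step 2: reduce F->id. Stack=[F] ptr=1 lookahead=/ remaining=[/ id / num - id * ( num - id ) $]
Step 3: reduce T->F. Stack=[T] ptr=1 lookahead=/ remaining=[/ id / num - id * ( num - id ) $]
Step 4: shift /. Stack=[T /] ptr=2 lookahead=id remaining=[id / num - id * ( num - id ) $]
Step 5: shift id. Stack=[T / id] ptr=3 lookahead=/ remaining=[/ num - id * ( num - id ) $]
Step 6: reduce F->id. Stack=[T / F] ptr=3 lookahead=/ remaining=[/ num - id * ( num - id ) $]
Step 7: reduce T->T / F. Stack=[T] ptr=3 lookahead=/ remaining=[/ num - id * ( num - id ) $]
Step 8: shift /. Stack=[T /] ptr=4 lookahead=num remaining=[num - id * ( num - id ) $]
Step 9: shift num. Stack=[T / num] ptr=5 lookahead=- remaining=[- id * ( num - id ) $]
Step 10: reduce F->num. Stack=[T / F] ptr=5 lookahead=- remaining=[- id * ( num - id ) $]
Step 11: reduce T->T / F. Stack=[T] ptr=5 lookahead=- remaining=[- id * ( num - id ) $]
Step 12: reduce E->T. Stack=[E] ptr=5 lookahead=- remaining=[- id * ( num - id ) $]
Step 13: shift -. Stack=[E -] ptr=6 lookahead=id remaining=[id * ( num - id ) $]
Step 14: shift id. Stack=[E - id] ptr=7 lookahead=* remaining=[* ( num - id ) $]
Step 15: reduce F->id. Stack=[E - F] ptr=7 lookahead=* remaining=[* ( num - id ) $]
Step 16: reduce T->F. Stack=[E - T] ptr=7 lookahead=* remaining=[* ( num - id ) $]
Step 17: shift *. Stack=[E - T *] ptr=8 lookahead=( remaining=[( num - id ) $]
Step 18: shift (. Stack=[E - T * (] ptr=9 lookahead=num remaining=[num - id ) $]
Step 19: shift num. Stack=[E - T * ( num] ptr=10 lookahead=- remaining=[- id ) $]
Step 20: reduce F->num. Stack=[E - T * ( F] ptr=10 lookahead=- remaining=[- id ) $]
Step 21: reduce T->F. Stack=[E - T * ( T] ptr=10 lookahead=- remaining=[- id ) $]
Step 22: reduce E->T. Stack=[E - T * ( E] ptr=10 lookahead=- remaining=[- id ) $]
Step 23: shift -. Stack=[E - T * ( E -] ptr=11 lookahead=id remaining=[id ) $]
Step 24: shift id. Stack=[E - T * ( E - id] ptr=12 lookahead=) remaining=[) $]
Step 25: reduce F->id. Stack=[E - T * ( E - F] ptr=12 lookahead=) remaining=[) $]
Step 26: reduce T->F. Stack=[E - T * ( E - T] ptr=12 lookahead=) remaining=[) $]
Step 27: reduce E->E - T. Stack=[E - T * ( E] ptr=12 lookahead=) remaining=[) $]
Step 28: shift ). Stack=[E - T * ( E )] ptr=13 lookahead=$ remaining=[$]
Step 29: reduce F->( E ). Stack=[E - T * F] ptr=13 lookahead=$ remaining=[$]
Step 30: reduce T->T * F. Stack=[E - T] ptr=13 lookahead=$ remaining=[$]
Step 31: reduce E->E - T. Stack=[E] ptr=13 lookahead=$ remaining=[$]
Step 32: accept. Stack=[E] ptr=13 lookahead=$ remaining=[$]

Answer: 32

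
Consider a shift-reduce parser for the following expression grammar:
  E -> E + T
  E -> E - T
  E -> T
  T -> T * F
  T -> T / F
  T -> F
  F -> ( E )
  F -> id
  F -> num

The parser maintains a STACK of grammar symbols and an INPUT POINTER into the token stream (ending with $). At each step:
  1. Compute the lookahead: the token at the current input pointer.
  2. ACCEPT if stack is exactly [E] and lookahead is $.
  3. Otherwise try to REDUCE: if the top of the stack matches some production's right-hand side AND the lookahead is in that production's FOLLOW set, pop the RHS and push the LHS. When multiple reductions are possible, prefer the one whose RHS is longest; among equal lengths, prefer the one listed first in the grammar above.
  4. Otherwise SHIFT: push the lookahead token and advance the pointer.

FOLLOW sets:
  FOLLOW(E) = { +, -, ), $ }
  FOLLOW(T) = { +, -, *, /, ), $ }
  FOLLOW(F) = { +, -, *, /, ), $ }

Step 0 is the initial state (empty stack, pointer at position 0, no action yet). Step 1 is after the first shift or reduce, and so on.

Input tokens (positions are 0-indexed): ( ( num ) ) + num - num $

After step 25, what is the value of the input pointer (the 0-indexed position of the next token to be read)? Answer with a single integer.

Answer: 9

Derivation:
Step 1: shift (. Stack=[(] ptr=1 lookahead=( remaining=[( num ) ) + num - num $]
Step 2: shift (. Stack=[( (] ptr=2 lookahead=num remaining=[num ) ) + num - num $]
Step 3: shift num. Stack=[( ( num] ptr=3 lookahead=) remaining=[) ) + num - num $]
Step 4: reduce F->num. Stack=[( ( F] ptr=3 lookahead=) remaining=[) ) + num - num $]
Step 5: reduce T->F. Stack=[( ( T] ptr=3 lookahead=) remaining=[) ) + num - num $]
Step 6: reduce E->T. Stack=[( ( E] ptr=3 lookahead=) remaining=[) ) + num - num $]
Step 7: shift ). Stack=[( ( E )] ptr=4 lookahead=) remaining=[) + num - num $]
Step 8: reduce F->( E ). Stack=[( F] ptr=4 lookahead=) remaining=[) + num - num $]
Step 9: reduce T->F. Stack=[( T] ptr=4 lookahead=) remaining=[) + num - num $]
Step 10: reduce E->T. Stack=[( E] ptr=4 lookahead=) remaining=[) + num - num $]
Step 11: shift ). Stack=[( E )] ptr=5 lookahead=+ remaining=[+ num - num $]
Step 12: reduce F->( E ). Stack=[F] ptr=5 lookahead=+ remaining=[+ num - num $]
Step 13: reduce T->F. Stack=[T] ptr=5 lookahead=+ remaining=[+ num - num $]
Step 14: reduce E->T. Stack=[E] ptr=5 lookahead=+ remaining=[+ num - num $]
Step 15: shift +. Stack=[E +] ptr=6 lookahead=num remaining=[num - num $]
Step 16: shift num. Stack=[E + num] ptr=7 lookahead=- remaining=[- num $]
Step 17: reduce F->num. Stack=[E + F] ptr=7 lookahead=- remaining=[- num $]
Step 18: reduce T->F. Stack=[E + T] ptr=7 lookahead=- remaining=[- num $]
Step 19: reduce E->E + T. Stack=[E] ptr=7 lookahead=- remaining=[- num $]
Step 20: shift -. Stack=[E -] ptr=8 lookahead=num remaining=[num $]
Step 21: shift num. Stack=[E - num] ptr=9 lookahead=$ remaining=[$]
Step 22: reduce F->num. Stack=[E - F] ptr=9 lookahead=$ remaining=[$]
Step 23: reduce T->F. Stack=[E - T] ptr=9 lookahead=$ remaining=[$]
Step 24: reduce E->E - T. Stack=[E] ptr=9 lookahead=$ remaining=[$]
Step 25: accept. Stack=[E] ptr=9 lookahead=$ remaining=[$]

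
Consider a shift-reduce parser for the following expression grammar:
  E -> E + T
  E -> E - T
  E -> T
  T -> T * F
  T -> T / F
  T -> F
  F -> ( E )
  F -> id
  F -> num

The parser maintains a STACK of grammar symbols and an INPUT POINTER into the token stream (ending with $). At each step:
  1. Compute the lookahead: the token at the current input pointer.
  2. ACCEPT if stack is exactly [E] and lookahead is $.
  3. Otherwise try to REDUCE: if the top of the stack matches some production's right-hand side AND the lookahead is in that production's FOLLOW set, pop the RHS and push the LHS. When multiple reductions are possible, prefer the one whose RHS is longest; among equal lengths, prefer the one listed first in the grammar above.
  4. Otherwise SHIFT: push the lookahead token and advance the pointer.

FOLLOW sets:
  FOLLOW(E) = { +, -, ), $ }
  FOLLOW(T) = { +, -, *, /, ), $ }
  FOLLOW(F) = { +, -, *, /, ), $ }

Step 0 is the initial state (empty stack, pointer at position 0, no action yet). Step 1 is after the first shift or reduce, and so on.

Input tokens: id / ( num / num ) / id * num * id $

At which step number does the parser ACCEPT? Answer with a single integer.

Answer: 30

Derivation:
Step 1: shift id. Stack=[id] ptr=1 lookahead=/ remaining=[/ ( num / num ) / id * num * id $]
Step 2: reduce F->id. Stack=[F] ptr=1 lookahead=/ remaining=[/ ( num / num ) / id * num * id $]
Step 3: reduce T->F. Stack=[T] ptr=1 lookahead=/ remaining=[/ ( num / num ) / id * num * id $]
Step 4: shift /. Stack=[T /] ptr=2 lookahead=( remaining=[( num / num ) / id * num * id $]
Step 5: shift (. Stack=[T / (] ptr=3 lookahead=num remaining=[num / num ) / id * num * id $]
Step 6: shift num. Stack=[T / ( num] ptr=4 lookahead=/ remaining=[/ num ) / id * num * id $]
Step 7: reduce F->num. Stack=[T / ( F] ptr=4 lookahead=/ remaining=[/ num ) / id * num * id $]
Step 8: reduce T->F. Stack=[T / ( T] ptr=4 lookahead=/ remaining=[/ num ) / id * num * id $]
Step 9: shift /. Stack=[T / ( T /] ptr=5 lookahead=num remaining=[num ) / id * num * id $]
Step 10: shift num. Stack=[T / ( T / num] ptr=6 lookahead=) remaining=[) / id * num * id $]
Step 11: reduce F->num. Stack=[T / ( T / F] ptr=6 lookahead=) remaining=[) / id * num * id $]
Step 12: reduce T->T / F. Stack=[T / ( T] ptr=6 lookahead=) remaining=[) / id * num * id $]
Step 13: reduce E->T. Stack=[T / ( E] ptr=6 lookahead=) remaining=[) / id * num * id $]
Step 14: shift ). Stack=[T / ( E )] ptr=7 lookahead=/ remaining=[/ id * num * id $]
Step 15: reduce F->( E ). Stack=[T / F] ptr=7 lookahead=/ remaining=[/ id * num * id $]
Step 16: reduce T->T / F. Stack=[T] ptr=7 lookahead=/ remaining=[/ id * num * id $]
Step 17: shift /. Stack=[T /] ptr=8 lookahead=id remaining=[id * num * id $]
Step 18: shift id. Stack=[T / id] ptr=9 lookahead=* remaining=[* num * id $]
Step 19: reduce F->id. Stack=[T / F] ptr=9 lookahead=* remaining=[* num * id $]
Step 20: reduce T->T / F. Stack=[T] ptr=9 lookahead=* remaining=[* num * id $]
Step 21: shift *. Stack=[T *] ptr=10 lookahead=num remaining=[num * id $]
Step 22: shift num. Stack=[T * num] ptr=11 lookahead=* remaining=[* id $]
Step 23: reduce F->num. Stack=[T * F] ptr=11 lookahead=* remaining=[* id $]
Step 24: reduce T->T * F. Stack=[T] ptr=11 lookahead=* remaining=[* id $]
Step 25: shift *. Stack=[T *] ptr=12 lookahead=id remaining=[id $]
Step 26: shift id. Stack=[T * id] ptr=13 lookahead=$ remaining=[$]
Step 27: reduce F->id. Stack=[T * F] ptr=13 lookahead=$ remaining=[$]
Step 28: reduce T->T * F. Stack=[T] ptr=13 lookahead=$ remaining=[$]
Step 29: reduce E->T. Stack=[E] ptr=13 lookahead=$ remaining=[$]
Step 30: accept. Stack=[E] ptr=13 lookahead=$ remaining=[$]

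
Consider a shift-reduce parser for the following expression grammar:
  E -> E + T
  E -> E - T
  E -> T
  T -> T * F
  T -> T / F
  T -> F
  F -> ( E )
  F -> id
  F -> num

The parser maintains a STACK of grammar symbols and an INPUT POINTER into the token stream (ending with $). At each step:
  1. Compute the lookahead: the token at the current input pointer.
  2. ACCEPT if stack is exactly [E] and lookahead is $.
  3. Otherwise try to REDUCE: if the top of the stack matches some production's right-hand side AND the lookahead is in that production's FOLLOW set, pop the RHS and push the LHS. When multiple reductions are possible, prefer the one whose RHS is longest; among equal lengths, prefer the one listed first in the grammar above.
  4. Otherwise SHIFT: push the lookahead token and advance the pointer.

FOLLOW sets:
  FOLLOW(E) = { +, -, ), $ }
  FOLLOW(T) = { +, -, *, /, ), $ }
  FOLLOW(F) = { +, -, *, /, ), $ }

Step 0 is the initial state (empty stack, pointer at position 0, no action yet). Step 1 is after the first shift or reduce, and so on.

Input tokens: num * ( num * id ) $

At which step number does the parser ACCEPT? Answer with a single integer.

Step 1: shift num. Stack=[num] ptr=1 lookahead=* remaining=[* ( num * id ) $]
Step 2: reduce F->num. Stack=[F] ptr=1 lookahead=* remaining=[* ( num * id ) $]
Step 3: reduce T->F. Stack=[T] ptr=1 lookahead=* remaining=[* ( num * id ) $]
Step 4: shift *. Stack=[T *] ptr=2 lookahead=( remaining=[( num * id ) $]
Step 5: shift (. Stack=[T * (] ptr=3 lookahead=num remaining=[num * id ) $]
Step 6: shift num. Stack=[T * ( num] ptr=4 lookahead=* remaining=[* id ) $]
Step 7: reduce F->num. Stack=[T * ( F] ptr=4 lookahead=* remaining=[* id ) $]
Step 8: reduce T->F. Stack=[T * ( T] ptr=4 lookahead=* remaining=[* id ) $]
Step 9: shift *. Stack=[T * ( T *] ptr=5 lookahead=id remaining=[id ) $]
Step 10: shift id. Stack=[T * ( T * id] ptr=6 lookahead=) remaining=[) $]
Step 11: reduce F->id. Stack=[T * ( T * F] ptr=6 lookahead=) remaining=[) $]
Step 12: reduce T->T * F. Stack=[T * ( T] ptr=6 lookahead=) remaining=[) $]
Step 13: reduce E->T. Stack=[T * ( E] ptr=6 lookahead=) remaining=[) $]
Step 14: shift ). Stack=[T * ( E )] ptr=7 lookahead=$ remaining=[$]
Step 15: reduce F->( E ). Stack=[T * F] ptr=7 lookahead=$ remaining=[$]
Step 16: reduce T->T * F. Stack=[T] ptr=7 lookahead=$ remaining=[$]
Step 17: reduce E->T. Stack=[E] ptr=7 lookahead=$ remaining=[$]
Step 18: accept. Stack=[E] ptr=7 lookahead=$ remaining=[$]

Answer: 18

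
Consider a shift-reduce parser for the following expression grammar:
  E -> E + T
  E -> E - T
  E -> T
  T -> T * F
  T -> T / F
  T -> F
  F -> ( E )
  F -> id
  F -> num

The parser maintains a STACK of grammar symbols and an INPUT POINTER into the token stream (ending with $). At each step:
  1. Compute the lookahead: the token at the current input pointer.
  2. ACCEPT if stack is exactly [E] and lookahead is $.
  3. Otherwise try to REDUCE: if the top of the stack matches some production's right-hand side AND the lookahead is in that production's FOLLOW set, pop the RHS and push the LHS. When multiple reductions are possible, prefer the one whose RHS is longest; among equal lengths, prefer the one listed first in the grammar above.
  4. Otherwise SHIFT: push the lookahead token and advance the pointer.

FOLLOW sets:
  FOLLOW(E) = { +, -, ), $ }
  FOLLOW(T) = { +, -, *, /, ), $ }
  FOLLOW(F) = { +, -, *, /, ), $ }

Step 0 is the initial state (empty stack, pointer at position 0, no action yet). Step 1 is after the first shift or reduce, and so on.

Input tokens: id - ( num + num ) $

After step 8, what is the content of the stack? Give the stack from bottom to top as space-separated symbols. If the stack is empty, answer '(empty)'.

Answer: E - ( F

Derivation:
Step 1: shift id. Stack=[id] ptr=1 lookahead=- remaining=[- ( num + num ) $]
Step 2: reduce F->id. Stack=[F] ptr=1 lookahead=- remaining=[- ( num + num ) $]
Step 3: reduce T->F. Stack=[T] ptr=1 lookahead=- remaining=[- ( num + num ) $]
Step 4: reduce E->T. Stack=[E] ptr=1 lookahead=- remaining=[- ( num + num ) $]
Step 5: shift -. Stack=[E -] ptr=2 lookahead=( remaining=[( num + num ) $]
Step 6: shift (. Stack=[E - (] ptr=3 lookahead=num remaining=[num + num ) $]
Step 7: shift num. Stack=[E - ( num] ptr=4 lookahead=+ remaining=[+ num ) $]
Step 8: reduce F->num. Stack=[E - ( F] ptr=4 lookahead=+ remaining=[+ num ) $]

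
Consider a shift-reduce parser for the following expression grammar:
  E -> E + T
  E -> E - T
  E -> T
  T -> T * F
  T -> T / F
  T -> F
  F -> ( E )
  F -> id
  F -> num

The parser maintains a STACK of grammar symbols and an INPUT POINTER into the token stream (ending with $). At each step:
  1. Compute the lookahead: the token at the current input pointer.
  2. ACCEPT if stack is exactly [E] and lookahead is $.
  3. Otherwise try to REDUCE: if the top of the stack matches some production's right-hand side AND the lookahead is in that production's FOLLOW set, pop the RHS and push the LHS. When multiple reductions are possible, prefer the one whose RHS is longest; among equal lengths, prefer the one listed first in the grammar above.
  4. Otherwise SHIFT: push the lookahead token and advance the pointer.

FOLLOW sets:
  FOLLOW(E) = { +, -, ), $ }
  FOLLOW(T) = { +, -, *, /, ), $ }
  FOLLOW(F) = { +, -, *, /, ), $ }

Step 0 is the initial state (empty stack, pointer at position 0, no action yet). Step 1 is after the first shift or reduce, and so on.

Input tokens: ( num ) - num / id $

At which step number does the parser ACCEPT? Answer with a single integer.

Step 1: shift (. Stack=[(] ptr=1 lookahead=num remaining=[num ) - num / id $]
Step 2: shift num. Stack=[( num] ptr=2 lookahead=) remaining=[) - num / id $]
Step 3: reduce F->num. Stack=[( F] ptr=2 lookahead=) remaining=[) - num / id $]
Step 4: reduce T->F. Stack=[( T] ptr=2 lookahead=) remaining=[) - num / id $]
Step 5: reduce E->T. Stack=[( E] ptr=2 lookahead=) remaining=[) - num / id $]
Step 6: shift ). Stack=[( E )] ptr=3 lookahead=- remaining=[- num / id $]
Step 7: reduce F->( E ). Stack=[F] ptr=3 lookahead=- remaining=[- num / id $]
Step 8: reduce T->F. Stack=[T] ptr=3 lookahead=- remaining=[- num / id $]
Step 9: reduce E->T. Stack=[E] ptr=3 lookahead=- remaining=[- num / id $]
Step 10: shift -. Stack=[E -] ptr=4 lookahead=num remaining=[num / id $]
Step 11: shift num. Stack=[E - num] ptr=5 lookahead=/ remaining=[/ id $]
Step 12: reduce F->num. Stack=[E - F] ptr=5 lookahead=/ remaining=[/ id $]
Step 13: reduce T->F. Stack=[E - T] ptr=5 lookahead=/ remaining=[/ id $]
Step 14: shift /. Stack=[E - T /] ptr=6 lookahead=id remaining=[id $]
Step 15: shift id. Stack=[E - T / id] ptr=7 lookahead=$ remaining=[$]
Step 16: reduce F->id. Stack=[E - T / F] ptr=7 lookahead=$ remaining=[$]
Step 17: reduce T->T / F. Stack=[E - T] ptr=7 lookahead=$ remaining=[$]
Step 18: reduce E->E - T. Stack=[E] ptr=7 lookahead=$ remaining=[$]
Step 19: accept. Stack=[E] ptr=7 lookahead=$ remaining=[$]

Answer: 19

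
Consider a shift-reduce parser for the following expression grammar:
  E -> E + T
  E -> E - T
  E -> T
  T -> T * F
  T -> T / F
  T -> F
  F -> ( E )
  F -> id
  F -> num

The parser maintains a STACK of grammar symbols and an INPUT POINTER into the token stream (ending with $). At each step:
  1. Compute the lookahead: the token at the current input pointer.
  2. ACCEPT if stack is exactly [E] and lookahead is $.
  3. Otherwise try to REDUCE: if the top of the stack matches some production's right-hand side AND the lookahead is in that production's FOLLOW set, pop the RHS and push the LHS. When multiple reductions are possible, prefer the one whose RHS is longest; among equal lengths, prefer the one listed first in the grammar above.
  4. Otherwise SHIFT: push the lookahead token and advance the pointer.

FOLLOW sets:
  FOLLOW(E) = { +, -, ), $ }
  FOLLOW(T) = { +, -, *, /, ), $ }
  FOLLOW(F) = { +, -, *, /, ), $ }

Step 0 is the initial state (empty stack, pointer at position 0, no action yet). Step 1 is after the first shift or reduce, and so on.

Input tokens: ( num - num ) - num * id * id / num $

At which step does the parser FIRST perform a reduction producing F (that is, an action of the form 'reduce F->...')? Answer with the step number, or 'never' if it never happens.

Answer: 3

Derivation:
Step 1: shift (. Stack=[(] ptr=1 lookahead=num remaining=[num - num ) - num * id * id / num $]
Step 2: shift num. Stack=[( num] ptr=2 lookahead=- remaining=[- num ) - num * id * id / num $]
Step 3: reduce F->num. Stack=[( F] ptr=2 lookahead=- remaining=[- num ) - num * id * id / num $]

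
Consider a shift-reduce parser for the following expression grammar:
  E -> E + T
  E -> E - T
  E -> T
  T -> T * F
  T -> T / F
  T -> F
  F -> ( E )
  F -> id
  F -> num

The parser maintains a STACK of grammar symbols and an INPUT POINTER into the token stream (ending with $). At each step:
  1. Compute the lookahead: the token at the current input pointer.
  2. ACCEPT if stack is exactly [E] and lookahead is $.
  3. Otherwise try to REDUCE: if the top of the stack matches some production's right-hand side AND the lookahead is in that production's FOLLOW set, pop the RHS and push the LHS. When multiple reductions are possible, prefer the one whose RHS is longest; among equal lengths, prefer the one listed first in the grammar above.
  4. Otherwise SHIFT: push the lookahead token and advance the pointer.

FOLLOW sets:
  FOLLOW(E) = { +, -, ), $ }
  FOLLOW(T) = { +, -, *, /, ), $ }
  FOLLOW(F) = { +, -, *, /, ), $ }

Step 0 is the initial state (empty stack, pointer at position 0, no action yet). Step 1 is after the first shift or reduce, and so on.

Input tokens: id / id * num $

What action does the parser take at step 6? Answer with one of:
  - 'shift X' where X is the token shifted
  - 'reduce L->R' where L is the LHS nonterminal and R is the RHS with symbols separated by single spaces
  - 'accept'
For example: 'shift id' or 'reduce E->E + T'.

Answer: reduce F->id

Derivation:
Step 1: shift id. Stack=[id] ptr=1 lookahead=/ remaining=[/ id * num $]
Step 2: reduce F->id. Stack=[F] ptr=1 lookahead=/ remaining=[/ id * num $]
Step 3: reduce T->F. Stack=[T] ptr=1 lookahead=/ remaining=[/ id * num $]
Step 4: shift /. Stack=[T /] ptr=2 lookahead=id remaining=[id * num $]
Step 5: shift id. Stack=[T / id] ptr=3 lookahead=* remaining=[* num $]
Step 6: reduce F->id. Stack=[T / F] ptr=3 lookahead=* remaining=[* num $]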